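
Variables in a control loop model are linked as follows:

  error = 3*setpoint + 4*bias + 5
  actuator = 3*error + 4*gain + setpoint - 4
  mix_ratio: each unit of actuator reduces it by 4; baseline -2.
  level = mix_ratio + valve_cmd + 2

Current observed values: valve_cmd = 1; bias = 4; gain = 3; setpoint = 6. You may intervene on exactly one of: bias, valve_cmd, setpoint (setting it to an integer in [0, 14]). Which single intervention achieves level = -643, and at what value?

set setpoint = 9

Intervening on bias: level = -48*bias - 331. Reaching -643 requires bias = 13/2, not an integer.
Intervening on valve_cmd: level = valve_cmd - 524. Reaching -643 requires valve_cmd = -119, outside [0, 14].
Intervening on setpoint: with other inputs at their observed values, level = -40*setpoint - 283. Solving for -643 gives setpoint = 9, within [0, 14].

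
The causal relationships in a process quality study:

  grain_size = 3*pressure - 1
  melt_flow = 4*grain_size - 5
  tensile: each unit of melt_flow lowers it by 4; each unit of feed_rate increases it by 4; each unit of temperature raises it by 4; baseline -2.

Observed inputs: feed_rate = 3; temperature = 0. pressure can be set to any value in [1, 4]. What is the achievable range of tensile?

-146 to -2

Substituting into the melt_flow equation gives melt_flow = 12*pressure - 9.
So tensile = -48*pressure + 46.
Linear in pressure, so extremes are at the endpoints: pressure = 1 gives tensile = -2; pressure = 4 gives tensile = -146.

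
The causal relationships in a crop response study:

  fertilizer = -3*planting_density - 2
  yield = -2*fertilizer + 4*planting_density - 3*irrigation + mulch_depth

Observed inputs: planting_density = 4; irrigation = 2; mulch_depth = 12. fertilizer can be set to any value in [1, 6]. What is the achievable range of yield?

10 to 20

Intervening on fertilizer fixes its value directly, overriding its dependence on planting_density.
Substituting into the yield equation gives yield = -2*fertilizer + 22.
Linear in fertilizer, so extremes are at the endpoints: fertilizer = 1 gives yield = 20; fertilizer = 6 gives yield = 10.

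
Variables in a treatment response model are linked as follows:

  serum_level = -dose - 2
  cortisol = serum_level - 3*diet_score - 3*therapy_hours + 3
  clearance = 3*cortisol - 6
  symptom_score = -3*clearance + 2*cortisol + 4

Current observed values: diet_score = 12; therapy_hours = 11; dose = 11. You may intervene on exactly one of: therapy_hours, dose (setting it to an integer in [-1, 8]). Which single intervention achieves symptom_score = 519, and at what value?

Intervening on therapy_hours: symptom_score = 21*therapy_hours + 344. Reaching 519 requires therapy_hours = 25/3, not an integer.
Intervening on dose: with other inputs at their observed values, symptom_score = 7*dose + 498. Solving for 519 gives dose = 3, within [-1, 8].

set dose = 3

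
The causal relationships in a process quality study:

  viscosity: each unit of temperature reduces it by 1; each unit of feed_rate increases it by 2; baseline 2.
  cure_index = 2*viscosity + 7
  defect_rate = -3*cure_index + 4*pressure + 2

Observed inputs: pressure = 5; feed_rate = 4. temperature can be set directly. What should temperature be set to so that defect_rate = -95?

temperature = -6

Substituting into the viscosity equation gives viscosity = -temperature + 10.
This gives cure_index = -2*temperature + 27.
defect_rate becomes 6*temperature - 59.
Solve 6*temperature - 59 = -95: temperature = (-95 + 59) / 6 = -6.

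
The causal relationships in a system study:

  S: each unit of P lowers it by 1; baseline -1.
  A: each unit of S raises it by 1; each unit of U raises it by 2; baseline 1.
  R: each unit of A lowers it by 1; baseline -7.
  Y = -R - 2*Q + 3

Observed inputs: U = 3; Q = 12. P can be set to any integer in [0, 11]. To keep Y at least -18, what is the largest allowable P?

Substituting into the A equation gives A = -P + 6.
So R = P - 13.
Substituting into the Y equation gives Y = -P - 8.
Require -P - 8 ≥ -18, so P ≤ 10.
The largest integer in [0, 11] satisfying this is 10.

P = 10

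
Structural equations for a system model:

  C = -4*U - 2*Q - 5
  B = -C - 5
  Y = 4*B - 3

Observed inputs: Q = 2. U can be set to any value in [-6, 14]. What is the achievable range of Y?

Substituting into the C equation gives C = -4*U - 9.
Substituting into the B equation gives B = 4*U + 4.
Substituting into the Y equation gives Y = 16*U + 13.
Linear in U, so extremes are at the endpoints: U = -6 gives Y = -83; U = 14 gives Y = 237.

-83 to 237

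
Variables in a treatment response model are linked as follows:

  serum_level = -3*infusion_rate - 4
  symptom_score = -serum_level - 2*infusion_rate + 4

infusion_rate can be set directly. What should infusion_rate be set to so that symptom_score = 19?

Substituting into the symptom_score equation gives symptom_score = infusion_rate + 8.
Solve infusion_rate + 8 = 19: infusion_rate = (19 - 8) / 1 = 11.

infusion_rate = 11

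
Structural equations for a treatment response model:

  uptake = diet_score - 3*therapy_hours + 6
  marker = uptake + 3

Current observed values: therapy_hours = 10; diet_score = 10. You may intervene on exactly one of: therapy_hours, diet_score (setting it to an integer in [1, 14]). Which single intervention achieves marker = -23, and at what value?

set therapy_hours = 14

Intervening on therapy_hours: with other inputs at their observed values, marker = -3*therapy_hours + 19. Solving for -23 gives therapy_hours = 14, within [1, 14].
Intervening on diet_score: marker = diet_score - 21. Reaching -23 requires diet_score = -2, outside [1, 14].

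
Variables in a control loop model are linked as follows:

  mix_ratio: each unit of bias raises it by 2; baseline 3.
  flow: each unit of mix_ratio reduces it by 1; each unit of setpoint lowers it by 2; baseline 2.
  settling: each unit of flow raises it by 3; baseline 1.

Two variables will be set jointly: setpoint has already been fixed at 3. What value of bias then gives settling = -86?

bias = 11

With setpoint held at 3:
Substituting into the flow equation gives flow = -2*bias - 7.
Substituting into the settling equation gives settling = -6*bias - 20.
Solve -6*bias - 20 = -86: bias = (-86 + 20) / -6 = 11.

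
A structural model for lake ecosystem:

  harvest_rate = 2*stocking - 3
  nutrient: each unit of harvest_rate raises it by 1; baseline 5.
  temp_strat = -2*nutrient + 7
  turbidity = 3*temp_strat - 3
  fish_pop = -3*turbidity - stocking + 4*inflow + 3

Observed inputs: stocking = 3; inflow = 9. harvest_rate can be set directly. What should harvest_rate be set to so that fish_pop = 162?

harvest_rate = 5

Intervening on harvest_rate fixes its value directly, overriding its dependence on stocking.
Substituting into the temp_strat equation gives temp_strat = -2*harvest_rate - 3.
This gives turbidity = -6*harvest_rate - 12.
fish_pop becomes 18*harvest_rate + 72.
Solve 18*harvest_rate + 72 = 162: harvest_rate = (162 - 72) / 18 = 5.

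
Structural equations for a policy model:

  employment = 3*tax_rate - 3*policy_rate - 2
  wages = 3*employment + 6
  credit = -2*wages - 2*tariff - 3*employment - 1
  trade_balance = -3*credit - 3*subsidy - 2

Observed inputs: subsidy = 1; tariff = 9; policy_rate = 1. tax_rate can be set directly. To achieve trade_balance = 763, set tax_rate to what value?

tax_rate = 10

Substituting into the employment equation gives employment = 3*tax_rate - 5.
Substituting into the wages equation gives wages = 9*tax_rate - 9.
So credit = -27*tax_rate + 14.
Substituting into the trade_balance equation gives trade_balance = 81*tax_rate - 47.
Solve 81*tax_rate - 47 = 763: tax_rate = (763 + 47) / 81 = 10.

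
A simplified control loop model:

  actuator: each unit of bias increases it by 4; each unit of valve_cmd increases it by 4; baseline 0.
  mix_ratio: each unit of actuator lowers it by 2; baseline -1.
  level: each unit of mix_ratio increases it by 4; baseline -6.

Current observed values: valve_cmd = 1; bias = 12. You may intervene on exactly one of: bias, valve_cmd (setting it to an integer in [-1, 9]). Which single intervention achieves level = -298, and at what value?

set bias = 8

Intervening on bias: with other inputs at their observed values, level = -32*bias - 42. Solving for -298 gives bias = 8, within [-1, 9].
Intervening on valve_cmd: level = -32*valve_cmd - 394. Reaching -298 requires valve_cmd = -3, outside [-1, 9].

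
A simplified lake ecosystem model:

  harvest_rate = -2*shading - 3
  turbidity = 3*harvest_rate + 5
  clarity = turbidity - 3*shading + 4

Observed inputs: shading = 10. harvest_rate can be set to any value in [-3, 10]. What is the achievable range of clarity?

Intervening on harvest_rate fixes its value directly, overriding its dependence on shading.
Substituting into the clarity equation gives clarity = 3*harvest_rate - 21.
Linear in harvest_rate, so extremes are at the endpoints: harvest_rate = -3 gives clarity = -30; harvest_rate = 10 gives clarity = 9.

-30 to 9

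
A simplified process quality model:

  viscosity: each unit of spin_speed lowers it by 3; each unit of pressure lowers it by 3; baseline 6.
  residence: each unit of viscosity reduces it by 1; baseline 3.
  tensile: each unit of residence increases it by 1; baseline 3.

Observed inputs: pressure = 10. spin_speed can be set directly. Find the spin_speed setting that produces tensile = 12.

Substituting into the viscosity equation gives viscosity = -3*spin_speed - 24.
Substituting into the residence equation gives residence = 3*spin_speed + 27.
Substituting into the tensile equation gives tensile = 3*spin_speed + 30.
Solve 3*spin_speed + 30 = 12: spin_speed = (12 - 30) / 3 = -6.

spin_speed = -6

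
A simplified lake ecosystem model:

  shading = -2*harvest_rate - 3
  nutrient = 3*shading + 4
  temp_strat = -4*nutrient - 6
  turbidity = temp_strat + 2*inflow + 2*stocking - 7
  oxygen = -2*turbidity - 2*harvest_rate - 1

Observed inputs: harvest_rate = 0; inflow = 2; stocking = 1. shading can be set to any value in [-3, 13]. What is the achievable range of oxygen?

Intervening on shading fixes its value directly, overriding its dependence on harvest_rate.
Substituting into the temp_strat equation gives temp_strat = -12*shading - 22.
Substituting into the turbidity equation gives turbidity = -12*shading - 23.
Substituting into the oxygen equation gives oxygen = 24*shading + 45.
Linear in shading, so extremes are at the endpoints: shading = -3 gives oxygen = -27; shading = 13 gives oxygen = 357.

-27 to 357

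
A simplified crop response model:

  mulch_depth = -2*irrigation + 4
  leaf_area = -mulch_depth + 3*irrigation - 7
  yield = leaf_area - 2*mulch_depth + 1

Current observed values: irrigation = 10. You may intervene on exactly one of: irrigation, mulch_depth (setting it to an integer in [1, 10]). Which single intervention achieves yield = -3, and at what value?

Intervening on irrigation: yield = 9*irrigation - 18. Reaching -3 requires irrigation = 5/3, not an integer.
Intervening on mulch_depth: with other inputs at their observed values, yield = -3*mulch_depth + 24. Solving for -3 gives mulch_depth = 9, within [1, 10].

set mulch_depth = 9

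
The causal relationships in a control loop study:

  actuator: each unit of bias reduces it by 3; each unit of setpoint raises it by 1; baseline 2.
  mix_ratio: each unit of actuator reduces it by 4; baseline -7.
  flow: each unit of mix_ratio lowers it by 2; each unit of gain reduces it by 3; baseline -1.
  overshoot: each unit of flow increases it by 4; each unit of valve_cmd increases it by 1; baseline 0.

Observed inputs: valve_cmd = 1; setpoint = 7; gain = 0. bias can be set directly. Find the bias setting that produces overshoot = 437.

bias = -1

Substituting into the actuator equation gives actuator = -3*bias + 9.
Substituting into the mix_ratio equation gives mix_ratio = 12*bias - 43.
So flow = -24*bias + 85.
Substituting into the overshoot equation gives overshoot = -96*bias + 341.
Solve -96*bias + 341 = 437: bias = (437 - 341) / -96 = -1.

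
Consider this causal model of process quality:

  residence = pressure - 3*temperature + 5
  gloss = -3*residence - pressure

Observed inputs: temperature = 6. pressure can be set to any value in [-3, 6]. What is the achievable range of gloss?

15 to 51

Substituting into the residence equation gives residence = pressure - 13.
Substituting into the gloss equation gives gloss = -4*pressure + 39.
Linear in pressure, so extremes are at the endpoints: pressure = -3 gives gloss = 51; pressure = 6 gives gloss = 15.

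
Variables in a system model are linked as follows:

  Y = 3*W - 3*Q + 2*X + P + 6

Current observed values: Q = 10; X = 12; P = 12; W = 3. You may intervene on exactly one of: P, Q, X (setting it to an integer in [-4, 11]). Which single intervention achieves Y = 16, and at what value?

set P = 7

Intervening on P: with other inputs at their observed values, Y = P + 9. Solving for 16 gives P = 7, within [-4, 11].
Intervening on Q: Y = -3*Q + 51. Reaching 16 requires Q = 35/3, not an integer.
Intervening on X: Y = 2*X - 3. Reaching 16 requires X = 19/2, not an integer.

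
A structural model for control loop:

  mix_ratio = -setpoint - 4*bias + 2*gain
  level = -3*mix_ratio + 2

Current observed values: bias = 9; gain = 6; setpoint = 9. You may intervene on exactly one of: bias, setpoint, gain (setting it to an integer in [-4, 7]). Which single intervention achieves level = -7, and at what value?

set bias = 0

Intervening on bias: with other inputs at their observed values, level = 12*bias - 7. Solving for -7 gives bias = 0, within [-4, 7].
Intervening on setpoint: level = 3*setpoint + 74. Reaching -7 requires setpoint = -27, outside [-4, 7].
Intervening on gain: level = -6*gain + 137. Reaching -7 requires gain = 24, outside [-4, 7].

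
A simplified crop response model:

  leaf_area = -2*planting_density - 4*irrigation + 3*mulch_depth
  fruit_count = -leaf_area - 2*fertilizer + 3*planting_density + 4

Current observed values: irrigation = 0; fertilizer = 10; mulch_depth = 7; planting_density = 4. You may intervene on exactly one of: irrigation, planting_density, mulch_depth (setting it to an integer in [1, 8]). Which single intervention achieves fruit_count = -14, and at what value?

Intervening on irrigation: fruit_count = 4*irrigation - 17. Reaching -14 requires irrigation = 3/4, not an integer.
Intervening on planting_density: fruit_count = 5*planting_density - 37. Reaching -14 requires planting_density = 23/5, not an integer.
Intervening on mulch_depth: with other inputs at their observed values, fruit_count = -3*mulch_depth + 4. Solving for -14 gives mulch_depth = 6, within [1, 8].

set mulch_depth = 6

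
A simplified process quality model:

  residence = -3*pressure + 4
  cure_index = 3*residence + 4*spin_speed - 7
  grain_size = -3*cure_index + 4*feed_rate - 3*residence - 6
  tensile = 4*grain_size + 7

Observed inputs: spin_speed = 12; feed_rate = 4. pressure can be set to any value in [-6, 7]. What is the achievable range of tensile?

Substituting into the cure_index equation gives cure_index = -9*pressure + 53.
Substituting into the grain_size equation gives grain_size = 36*pressure - 161.
Substituting into the tensile equation gives tensile = 144*pressure - 637.
Linear in pressure, so extremes are at the endpoints: pressure = -6 gives tensile = -1501; pressure = 7 gives tensile = 371.

-1501 to 371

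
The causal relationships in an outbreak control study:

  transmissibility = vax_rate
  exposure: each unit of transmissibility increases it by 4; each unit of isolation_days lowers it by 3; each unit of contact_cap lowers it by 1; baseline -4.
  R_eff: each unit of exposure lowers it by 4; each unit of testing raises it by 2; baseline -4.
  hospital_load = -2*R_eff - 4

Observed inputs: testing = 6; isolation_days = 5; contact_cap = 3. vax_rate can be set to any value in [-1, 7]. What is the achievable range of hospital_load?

Substituting into the exposure equation gives exposure = 4*vax_rate - 22.
Substituting into the R_eff equation gives R_eff = -16*vax_rate + 96.
Substituting into the hospital_load equation gives hospital_load = 32*vax_rate - 196.
Linear in vax_rate, so extremes are at the endpoints: vax_rate = -1 gives hospital_load = -228; vax_rate = 7 gives hospital_load = 28.

-228 to 28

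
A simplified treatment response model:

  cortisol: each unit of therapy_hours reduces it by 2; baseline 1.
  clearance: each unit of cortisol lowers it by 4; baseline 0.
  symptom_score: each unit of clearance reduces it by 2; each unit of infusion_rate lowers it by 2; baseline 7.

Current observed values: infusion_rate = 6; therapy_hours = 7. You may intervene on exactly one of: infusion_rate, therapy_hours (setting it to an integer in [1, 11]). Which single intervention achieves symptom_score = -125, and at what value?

Intervening on infusion_rate: symptom_score = -2*infusion_rate - 97. Reaching -125 requires infusion_rate = 14, outside [1, 11].
Intervening on therapy_hours: with other inputs at their observed values, symptom_score = -16*therapy_hours + 3. Solving for -125 gives therapy_hours = 8, within [1, 11].

set therapy_hours = 8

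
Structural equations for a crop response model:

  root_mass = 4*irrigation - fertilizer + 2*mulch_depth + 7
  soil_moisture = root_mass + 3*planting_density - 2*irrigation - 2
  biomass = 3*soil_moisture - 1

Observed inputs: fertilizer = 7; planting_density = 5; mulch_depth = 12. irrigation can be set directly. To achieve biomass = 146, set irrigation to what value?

Substituting into the root_mass equation gives root_mass = 4*irrigation + 24.
Substituting into the soil_moisture equation gives soil_moisture = 2*irrigation + 37.
This gives biomass = 6*irrigation + 110.
Solve 6*irrigation + 110 = 146: irrigation = (146 - 110) / 6 = 6.

irrigation = 6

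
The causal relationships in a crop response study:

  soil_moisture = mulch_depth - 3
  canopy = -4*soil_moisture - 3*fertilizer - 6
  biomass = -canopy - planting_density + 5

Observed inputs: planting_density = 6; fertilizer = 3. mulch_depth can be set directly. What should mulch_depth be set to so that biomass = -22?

mulch_depth = -6

Substituting into the canopy equation gives canopy = -4*mulch_depth - 3.
biomass becomes 4*mulch_depth + 2.
Solve 4*mulch_depth + 2 = -22: mulch_depth = (-22 - 2) / 4 = -6.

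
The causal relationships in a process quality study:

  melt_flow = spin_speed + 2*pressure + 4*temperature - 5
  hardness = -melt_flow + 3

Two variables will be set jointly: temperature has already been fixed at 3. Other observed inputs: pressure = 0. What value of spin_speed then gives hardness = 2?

spin_speed = -6

With temperature held at 3:
Substituting into the melt_flow equation gives melt_flow = spin_speed + 7.
Substituting into the hardness equation gives hardness = -spin_speed - 4.
Solve -spin_speed - 4 = 2: spin_speed = (2 + 4) / -1 = -6.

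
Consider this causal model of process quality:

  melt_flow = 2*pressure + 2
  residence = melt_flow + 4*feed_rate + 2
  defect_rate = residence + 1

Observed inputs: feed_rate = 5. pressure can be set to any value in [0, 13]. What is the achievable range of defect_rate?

Substituting into the residence equation gives residence = 2*pressure + 24.
This gives defect_rate = 2*pressure + 25.
Linear in pressure, so extremes are at the endpoints: pressure = 0 gives defect_rate = 25; pressure = 13 gives defect_rate = 51.

25 to 51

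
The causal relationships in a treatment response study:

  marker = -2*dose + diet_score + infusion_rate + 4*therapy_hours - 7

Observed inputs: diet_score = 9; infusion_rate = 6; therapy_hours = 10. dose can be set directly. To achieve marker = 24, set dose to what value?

Substituting into the marker equation gives marker = -2*dose + 48.
Solve -2*dose + 48 = 24: dose = (24 - 48) / -2 = 12.

dose = 12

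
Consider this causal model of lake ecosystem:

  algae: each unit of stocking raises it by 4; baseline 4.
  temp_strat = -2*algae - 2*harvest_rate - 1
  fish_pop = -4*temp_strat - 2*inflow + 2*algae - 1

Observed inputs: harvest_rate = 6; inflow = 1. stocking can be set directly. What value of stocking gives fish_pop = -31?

Substituting into the temp_strat equation gives temp_strat = -8*stocking - 21.
Substituting into the fish_pop equation gives fish_pop = 40*stocking + 89.
Solve 40*stocking + 89 = -31: stocking = (-31 - 89) / 40 = -3.

stocking = -3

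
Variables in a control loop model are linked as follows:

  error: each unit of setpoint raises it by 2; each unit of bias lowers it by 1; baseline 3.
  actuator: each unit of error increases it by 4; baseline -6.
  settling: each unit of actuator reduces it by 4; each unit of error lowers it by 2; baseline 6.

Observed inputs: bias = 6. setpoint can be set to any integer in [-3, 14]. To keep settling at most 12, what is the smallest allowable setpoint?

setpoint = 2

Substituting into the error equation gives error = 2*setpoint - 3.
This gives actuator = 8*setpoint - 18.
Substituting into the settling equation gives settling = -36*setpoint + 84.
Require -36*setpoint + 84 ≤ 12, so setpoint ≥ 2.
The smallest integer in [-3, 14] satisfying this is 2.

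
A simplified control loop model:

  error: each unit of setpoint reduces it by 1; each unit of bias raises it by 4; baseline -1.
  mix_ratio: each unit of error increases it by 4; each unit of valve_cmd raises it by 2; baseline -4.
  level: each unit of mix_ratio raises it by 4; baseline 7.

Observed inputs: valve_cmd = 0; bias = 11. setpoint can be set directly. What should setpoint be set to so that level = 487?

Substituting into the error equation gives error = -setpoint + 43.
This gives mix_ratio = -4*setpoint + 168.
level becomes -16*setpoint + 679.
Solve -16*setpoint + 679 = 487: setpoint = (487 - 679) / -16 = 12.

setpoint = 12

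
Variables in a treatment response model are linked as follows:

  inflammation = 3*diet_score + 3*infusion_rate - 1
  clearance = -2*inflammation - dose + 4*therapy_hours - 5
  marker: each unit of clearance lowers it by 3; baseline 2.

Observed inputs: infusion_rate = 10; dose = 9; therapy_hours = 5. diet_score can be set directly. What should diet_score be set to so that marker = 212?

Substituting into the inflammation equation gives inflammation = 3*diet_score + 29.
clearance becomes -6*diet_score - 52.
This gives marker = 18*diet_score + 158.
Solve 18*diet_score + 158 = 212: diet_score = (212 - 158) / 18 = 3.

diet_score = 3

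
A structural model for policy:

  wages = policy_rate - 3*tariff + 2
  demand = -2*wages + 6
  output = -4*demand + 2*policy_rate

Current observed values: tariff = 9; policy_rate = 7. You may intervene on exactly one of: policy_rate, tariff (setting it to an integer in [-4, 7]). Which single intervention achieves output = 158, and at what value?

Intervening on policy_rate: output = 10*policy_rate - 224. Reaching 158 requires policy_rate = 191/5, not an integer.
Intervening on tariff: with other inputs at their observed values, output = -24*tariff + 62. Solving for 158 gives tariff = -4, within [-4, 7].

set tariff = -4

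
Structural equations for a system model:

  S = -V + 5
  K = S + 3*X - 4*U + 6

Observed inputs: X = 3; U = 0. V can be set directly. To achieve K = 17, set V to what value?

V = 3

Substituting into the K equation gives K = -V + 20.
Solve -V + 20 = 17: V = (17 - 20) / -1 = 3.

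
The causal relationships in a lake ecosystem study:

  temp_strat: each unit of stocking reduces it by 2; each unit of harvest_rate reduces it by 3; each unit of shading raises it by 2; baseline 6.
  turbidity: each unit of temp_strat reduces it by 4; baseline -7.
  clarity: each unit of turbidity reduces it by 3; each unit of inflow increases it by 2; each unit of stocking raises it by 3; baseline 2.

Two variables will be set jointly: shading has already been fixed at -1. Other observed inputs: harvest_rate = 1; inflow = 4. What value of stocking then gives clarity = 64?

With shading held at -1:
Substituting into the temp_strat equation gives temp_strat = -2*stocking + 1.
Substituting into the turbidity equation gives turbidity = 8*stocking - 11.
Substituting into the clarity equation gives clarity = -21*stocking + 43.
Solve -21*stocking + 43 = 64: stocking = (64 - 43) / -21 = -1.

stocking = -1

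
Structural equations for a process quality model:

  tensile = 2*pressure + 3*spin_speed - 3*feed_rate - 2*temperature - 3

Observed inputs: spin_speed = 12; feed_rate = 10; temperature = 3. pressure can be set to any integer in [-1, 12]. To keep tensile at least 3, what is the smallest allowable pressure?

Substituting into the tensile equation gives tensile = 2*pressure - 3.
Require 2*pressure - 3 ≥ 3, so pressure ≥ 3.
The smallest integer in [-1, 12] satisfying this is 3.

pressure = 3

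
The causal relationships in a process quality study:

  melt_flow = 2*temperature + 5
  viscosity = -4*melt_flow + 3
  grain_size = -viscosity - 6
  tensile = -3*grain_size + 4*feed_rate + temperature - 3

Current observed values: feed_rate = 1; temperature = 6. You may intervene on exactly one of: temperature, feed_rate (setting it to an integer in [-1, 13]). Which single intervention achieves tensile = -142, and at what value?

set feed_rate = 8

Intervening on temperature: tensile = -23*temperature - 32. Reaching -142 requires temperature = 110/23, not an integer.
Intervening on feed_rate: with other inputs at their observed values, tensile = 4*feed_rate - 174. Solving for -142 gives feed_rate = 8, within [-1, 13].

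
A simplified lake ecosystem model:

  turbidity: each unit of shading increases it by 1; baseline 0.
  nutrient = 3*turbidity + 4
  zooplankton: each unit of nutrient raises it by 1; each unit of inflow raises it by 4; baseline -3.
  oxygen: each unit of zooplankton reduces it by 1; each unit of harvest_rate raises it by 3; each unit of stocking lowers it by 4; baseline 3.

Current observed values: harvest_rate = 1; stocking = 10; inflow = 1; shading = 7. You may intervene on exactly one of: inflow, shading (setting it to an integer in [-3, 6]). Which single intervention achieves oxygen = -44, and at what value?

set inflow = -3

Intervening on inflow: with other inputs at their observed values, oxygen = -4*inflow - 56. Solving for -44 gives inflow = -3, within [-3, 6].
Intervening on shading: oxygen = -3*shading - 39. Reaching -44 requires shading = 5/3, not an integer.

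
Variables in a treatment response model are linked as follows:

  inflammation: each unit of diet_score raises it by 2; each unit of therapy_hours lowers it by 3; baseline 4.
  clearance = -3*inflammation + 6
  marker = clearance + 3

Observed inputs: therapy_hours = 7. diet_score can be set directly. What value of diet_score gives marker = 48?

diet_score = 2

Substituting into the inflammation equation gives inflammation = 2*diet_score - 17.
This gives clearance = -6*diet_score + 57.
marker becomes -6*diet_score + 60.
Solve -6*diet_score + 60 = 48: diet_score = (48 - 60) / -6 = 2.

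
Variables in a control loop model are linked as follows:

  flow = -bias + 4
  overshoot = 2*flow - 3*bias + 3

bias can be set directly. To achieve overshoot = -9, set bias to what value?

Substituting into the overshoot equation gives overshoot = -5*bias + 11.
Solve -5*bias + 11 = -9: bias = (-9 - 11) / -5 = 4.

bias = 4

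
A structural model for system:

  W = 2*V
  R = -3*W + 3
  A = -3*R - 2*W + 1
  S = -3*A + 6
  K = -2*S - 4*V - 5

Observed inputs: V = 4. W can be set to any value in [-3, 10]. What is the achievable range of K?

Intervening on W fixes its value directly, overriding its dependence on V.
Substituting into the A equation gives A = 7*W - 8.
This gives S = -21*W + 30.
Substituting into the K equation gives K = 42*W - 81.
Linear in W, so extremes are at the endpoints: W = -3 gives K = -207; W = 10 gives K = 339.

-207 to 339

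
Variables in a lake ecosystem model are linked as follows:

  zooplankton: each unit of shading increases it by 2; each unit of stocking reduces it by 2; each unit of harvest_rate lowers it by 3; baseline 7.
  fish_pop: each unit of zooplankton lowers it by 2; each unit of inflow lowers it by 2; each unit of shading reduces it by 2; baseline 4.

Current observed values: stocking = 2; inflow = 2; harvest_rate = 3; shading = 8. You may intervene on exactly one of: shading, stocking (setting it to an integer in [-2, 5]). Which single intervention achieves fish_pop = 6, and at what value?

Intervening on shading: with other inputs at their observed values, fish_pop = -6*shading + 12. Solving for 6 gives shading = 1, within [-2, 5].
Intervening on stocking: fish_pop = 4*stocking - 44. Reaching 6 requires stocking = 25/2, not an integer.

set shading = 1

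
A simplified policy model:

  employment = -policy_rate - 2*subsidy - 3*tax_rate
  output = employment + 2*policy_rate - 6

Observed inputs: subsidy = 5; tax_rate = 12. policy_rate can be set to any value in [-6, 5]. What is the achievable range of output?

-58 to -47

Substituting into the employment equation gives employment = -policy_rate - 46.
Substituting into the output equation gives output = policy_rate - 52.
Linear in policy_rate, so extremes are at the endpoints: policy_rate = -6 gives output = -58; policy_rate = 5 gives output = -47.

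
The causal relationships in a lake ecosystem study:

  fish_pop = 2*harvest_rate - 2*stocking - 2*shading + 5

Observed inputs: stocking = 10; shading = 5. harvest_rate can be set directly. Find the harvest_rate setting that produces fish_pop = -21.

harvest_rate = 2

Substituting into the fish_pop equation gives fish_pop = 2*harvest_rate - 25.
Solve 2*harvest_rate - 25 = -21: harvest_rate = (-21 + 25) / 2 = 2.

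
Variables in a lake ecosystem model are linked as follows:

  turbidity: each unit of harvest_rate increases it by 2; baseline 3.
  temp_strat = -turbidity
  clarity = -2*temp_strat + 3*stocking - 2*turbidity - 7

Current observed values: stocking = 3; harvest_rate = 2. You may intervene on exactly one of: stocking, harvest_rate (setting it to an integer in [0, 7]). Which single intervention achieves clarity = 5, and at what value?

Intervening on stocking: with other inputs at their observed values, clarity = 3*stocking - 7. Solving for 5 gives stocking = 4, within [0, 7].
Intervening on harvest_rate: the paths from harvest_rate to clarity cancel (net effect zero), leaving clarity = 2; 5 is unreachable this way.

set stocking = 4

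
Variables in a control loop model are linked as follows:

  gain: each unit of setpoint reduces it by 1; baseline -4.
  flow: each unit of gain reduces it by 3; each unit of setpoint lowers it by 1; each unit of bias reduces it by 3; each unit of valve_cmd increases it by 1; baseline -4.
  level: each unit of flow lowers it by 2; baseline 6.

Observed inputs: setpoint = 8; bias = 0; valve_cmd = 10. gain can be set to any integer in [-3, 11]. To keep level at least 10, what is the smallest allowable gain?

gain = 0

Intervening on gain fixes its value directly, overriding its dependence on setpoint.
Substituting into the flow equation gives flow = -3*gain - 2.
This gives level = 6*gain + 10.
Require 6*gain + 10 ≥ 10, so gain ≥ 0.
The smallest integer in [-3, 11] satisfying this is 0.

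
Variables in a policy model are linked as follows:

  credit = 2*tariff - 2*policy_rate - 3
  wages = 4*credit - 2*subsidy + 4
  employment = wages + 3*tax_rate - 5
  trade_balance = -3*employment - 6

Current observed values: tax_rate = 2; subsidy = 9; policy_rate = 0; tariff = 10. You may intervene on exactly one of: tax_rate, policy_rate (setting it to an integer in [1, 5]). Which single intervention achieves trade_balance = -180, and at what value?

Intervening on tax_rate: with other inputs at their observed values, trade_balance = -9*tax_rate - 153. Solving for -180 gives tax_rate = 3, within [1, 5].
Intervening on policy_rate: trade_balance = 24*policy_rate - 171. Reaching -180 requires policy_rate = -3/8, not an integer.

set tax_rate = 3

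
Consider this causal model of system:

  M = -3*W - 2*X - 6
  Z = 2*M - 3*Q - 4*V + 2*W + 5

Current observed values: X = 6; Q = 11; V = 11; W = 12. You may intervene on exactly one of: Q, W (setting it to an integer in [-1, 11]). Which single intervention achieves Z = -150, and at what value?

Intervening on Q: with other inputs at their observed values, Z = -3*Q - 123. Solving for -150 gives Q = 9, within [-1, 11].
Intervening on W: Z = -4*W - 108. Reaching -150 requires W = 21/2, not an integer.

set Q = 9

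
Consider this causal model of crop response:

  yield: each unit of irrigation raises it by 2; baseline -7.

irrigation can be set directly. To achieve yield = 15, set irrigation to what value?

Solve 2*irrigation - 7 = 15: irrigation = (15 + 7) / 2 = 11.

irrigation = 11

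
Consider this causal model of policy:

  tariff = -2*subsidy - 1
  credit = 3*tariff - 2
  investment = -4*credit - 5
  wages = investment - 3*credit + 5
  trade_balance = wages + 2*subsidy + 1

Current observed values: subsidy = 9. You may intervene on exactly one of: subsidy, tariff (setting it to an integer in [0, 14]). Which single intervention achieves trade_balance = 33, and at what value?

Intervening on subsidy: trade_balance = 44*subsidy + 36. Reaching 33 requires subsidy = -3/44, not an integer.
Intervening on tariff: with other inputs at their observed values, trade_balance = -21*tariff + 33. Solving for 33 gives tariff = 0, within [0, 14].

set tariff = 0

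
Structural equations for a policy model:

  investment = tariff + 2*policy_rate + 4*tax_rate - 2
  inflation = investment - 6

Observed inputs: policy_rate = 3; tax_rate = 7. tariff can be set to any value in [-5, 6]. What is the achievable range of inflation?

21 to 32

Substituting into the investment equation gives investment = tariff + 32.
Substituting into the inflation equation gives inflation = tariff + 26.
Linear in tariff, so extremes are at the endpoints: tariff = -5 gives inflation = 21; tariff = 6 gives inflation = 32.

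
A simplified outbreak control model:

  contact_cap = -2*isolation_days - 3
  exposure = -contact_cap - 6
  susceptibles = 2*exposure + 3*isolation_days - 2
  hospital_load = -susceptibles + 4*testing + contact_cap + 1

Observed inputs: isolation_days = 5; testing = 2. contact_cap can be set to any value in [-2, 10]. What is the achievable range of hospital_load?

2 to 38

Intervening on contact_cap fixes its value directly, overriding its dependence on isolation_days.
Substituting into the susceptibles equation gives susceptibles = -2*contact_cap + 1.
hospital_load becomes 3*contact_cap + 8.
Linear in contact_cap, so extremes are at the endpoints: contact_cap = -2 gives hospital_load = 2; contact_cap = 10 gives hospital_load = 38.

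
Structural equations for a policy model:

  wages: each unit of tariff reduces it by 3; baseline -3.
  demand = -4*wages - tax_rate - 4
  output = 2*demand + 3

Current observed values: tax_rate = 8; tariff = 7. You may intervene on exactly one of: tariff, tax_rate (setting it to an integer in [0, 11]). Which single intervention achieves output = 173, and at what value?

Intervening on tariff: output = 24*tariff + 3. Reaching 173 requires tariff = 85/12, not an integer.
Intervening on tax_rate: with other inputs at their observed values, output = -2*tax_rate + 187. Solving for 173 gives tax_rate = 7, within [0, 11].

set tax_rate = 7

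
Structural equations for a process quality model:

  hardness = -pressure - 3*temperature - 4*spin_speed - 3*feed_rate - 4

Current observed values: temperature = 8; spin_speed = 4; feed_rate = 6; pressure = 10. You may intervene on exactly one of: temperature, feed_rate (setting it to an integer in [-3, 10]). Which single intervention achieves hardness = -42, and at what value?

set temperature = -2

Intervening on temperature: with other inputs at their observed values, hardness = -3*temperature - 48. Solving for -42 gives temperature = -2, within [-3, 10].
Intervening on feed_rate: hardness = -3*feed_rate - 54. Reaching -42 requires feed_rate = -4, outside [-3, 10].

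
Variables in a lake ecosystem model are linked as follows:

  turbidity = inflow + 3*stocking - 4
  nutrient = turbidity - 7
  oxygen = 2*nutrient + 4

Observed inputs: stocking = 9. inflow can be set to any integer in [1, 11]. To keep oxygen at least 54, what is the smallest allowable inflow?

Substituting into the turbidity equation gives turbidity = inflow + 23.
Substituting into the nutrient equation gives nutrient = inflow + 16.
oxygen becomes 2*inflow + 36.
Require 2*inflow + 36 ≥ 54, so inflow ≥ 9.
The smallest integer in [1, 11] satisfying this is 9.

inflow = 9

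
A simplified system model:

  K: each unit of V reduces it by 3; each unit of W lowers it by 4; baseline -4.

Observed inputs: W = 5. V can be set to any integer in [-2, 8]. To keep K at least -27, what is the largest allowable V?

Substituting into the K equation gives K = -3*V - 24.
Require -3*V - 24 ≥ -27, so V ≤ 1.
The largest integer in [-2, 8] satisfying this is 1.

V = 1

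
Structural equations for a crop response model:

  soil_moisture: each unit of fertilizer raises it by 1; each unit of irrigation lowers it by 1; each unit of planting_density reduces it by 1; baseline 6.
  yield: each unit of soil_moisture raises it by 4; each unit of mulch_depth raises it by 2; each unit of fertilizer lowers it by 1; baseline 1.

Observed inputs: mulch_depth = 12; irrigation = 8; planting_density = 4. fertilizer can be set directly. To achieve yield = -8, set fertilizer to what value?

fertilizer = -3

Substituting into the soil_moisture equation gives soil_moisture = fertilizer - 6.
So yield = 3*fertilizer + 1.
Solve 3*fertilizer + 1 = -8: fertilizer = (-8 - 1) / 3 = -3.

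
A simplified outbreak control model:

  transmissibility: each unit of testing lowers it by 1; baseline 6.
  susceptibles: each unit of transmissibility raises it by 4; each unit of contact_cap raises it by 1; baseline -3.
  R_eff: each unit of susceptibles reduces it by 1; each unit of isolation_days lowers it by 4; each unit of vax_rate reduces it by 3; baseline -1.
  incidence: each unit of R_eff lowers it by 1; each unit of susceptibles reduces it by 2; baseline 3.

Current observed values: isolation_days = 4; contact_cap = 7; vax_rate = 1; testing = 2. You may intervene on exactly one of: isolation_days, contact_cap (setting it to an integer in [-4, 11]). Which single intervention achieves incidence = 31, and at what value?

set isolation_days = 11

Intervening on isolation_days: with other inputs at their observed values, incidence = 4*isolation_days - 13. Solving for 31 gives isolation_days = 11, within [-4, 11].
Intervening on contact_cap: incidence = -contact_cap + 10. Reaching 31 requires contact_cap = -21, outside [-4, 11].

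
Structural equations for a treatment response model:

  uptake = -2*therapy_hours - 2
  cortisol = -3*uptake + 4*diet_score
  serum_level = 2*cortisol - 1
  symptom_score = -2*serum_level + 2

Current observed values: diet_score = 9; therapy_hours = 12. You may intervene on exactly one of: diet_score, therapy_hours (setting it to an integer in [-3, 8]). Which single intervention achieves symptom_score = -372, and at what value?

set diet_score = 4

Intervening on diet_score: with other inputs at their observed values, symptom_score = -16*diet_score - 308. Solving for -372 gives diet_score = 4, within [-3, 8].
Intervening on therapy_hours: symptom_score = -24*therapy_hours - 164. Reaching -372 requires therapy_hours = 26/3, not an integer.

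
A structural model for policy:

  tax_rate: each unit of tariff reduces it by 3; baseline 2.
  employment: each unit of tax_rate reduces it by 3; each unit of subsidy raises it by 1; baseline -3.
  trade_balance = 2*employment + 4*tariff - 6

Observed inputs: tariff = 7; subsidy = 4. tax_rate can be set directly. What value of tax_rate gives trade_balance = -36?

Intervening on tax_rate fixes its value directly, overriding its dependence on tariff.
Substituting into the employment equation gives employment = -3*tax_rate + 1.
Substituting into the trade_balance equation gives trade_balance = -6*tax_rate + 24.
Solve -6*tax_rate + 24 = -36: tax_rate = (-36 - 24) / -6 = 10.

tax_rate = 10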